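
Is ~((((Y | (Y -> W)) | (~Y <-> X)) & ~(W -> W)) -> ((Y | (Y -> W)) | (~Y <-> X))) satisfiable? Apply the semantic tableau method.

Unsatisfiable

Initial set: {T ~((((Y | (Y -> W)) | (~Y <-> X)) & ~(W -> W)) -> ((Y | (Y -> W)) | (~Y <-> X)))}.
T ~((((Y | (Y -> W)) | (~Y <-> X)) & ~(W -> W)) -> ((Y | (Y -> W)) | (~Y <-> X))): α-rule — add T (((Y | (Y -> W)) | (~Y <-> X)) & ~(W -> W)), F ((Y | (Y -> W)) | (~Y <-> X)).
T (((Y | (Y -> W)) | (~Y <-> X)) & ~(W -> W)): α-rule — add T ((Y | (Y -> W)) | (~Y <-> X)), T ~(W -> W).
F ((Y | (Y -> W)) | (~Y <-> X)): α-rule — add F (Y | (Y -> W)), F (~Y <-> X).
T ~(W -> W): α-rule — add T W, F W.
× closes — contains both W and ~W.
All 1 branch closes.
Every branch closed; the formula is unsatisfiable.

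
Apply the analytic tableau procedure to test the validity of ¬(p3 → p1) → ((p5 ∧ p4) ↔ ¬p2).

Assume the negation and expand:
Initial set: {¬(¬(p3 → p1) → ((p5 ∧ p4) ↔ ¬p2))}.
¬(¬(p3 → p1) → ((p5 ∧ p4) ↔ ¬p2)): α-rule — add ¬(p3 → p1), ¬((p5 ∧ p4) ↔ ¬p2).
¬(p3 → p1): α-rule — add p3, ¬p1.
¬((p5 ∧ p4) ↔ ¬p2): β-rule — branch into (p5 ∧ p4), ¬¬p2  //  ¬(p5 ∧ p4), ¬p2.
  branch 1 (add (p5 ∧ p4), ¬¬p2):
    (p5 ∧ p4): α-rule — add p5, p4.
    ○ open, literals {p1=F, p2=T, p3=T, p4=T, p5=T}.
  branch 2 (add ¬(p5 ∧ p4), ¬p2):
    ¬(p5 ∧ p4): β-rule — branch into ¬p5  //  ¬p4.
      branch 2.1 (add ¬p5):
        ○ open, literals {p1=F, p2=F, p3=T, p5=F}.
      branch 2.2 (add ¬p4):
        ○ open, literals {p1=F, p2=F, p3=T, p4=F}.
0 branches closed, 3 open.
An open branch gives a countermodel: p1=F, p2=T, p3=T, p4=T, p5=T (unmentioned atoms arbitrary); under it the original formula is false.

Not valid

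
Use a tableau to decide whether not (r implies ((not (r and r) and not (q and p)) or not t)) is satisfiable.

Satisfiable

Initial set: {T not (r implies ((not (r and r) and not (q and p)) or not t))}.
T not (r implies ((not (r and r) and not (q and p)) or not t)): α-rule — add T r, F ((not (r and r) and not (q and p)) or not t).
F ((not (r and r) and not (q and p)) or not t): α-rule — add F (not (r and r) and not (q and p)), F not t.
F (not (r and r) and not (q and p)): β-rule — branch into F not (r and r)  //  F not (q and p).
  branch 1 (add F not (r and r)):
    F not (r and r): α-rule — add T r, T r.
    ○ open, literals {r=1, t=1}.
  branch 2 (add F not (q and p)):
    F not (q and p): α-rule — add T q, T p.
    ○ open, literals {p=1, q=1, r=1, t=1}.
0 branches closed, 2 open.
An open branch gives a satisfying assignment: r=1, t=1.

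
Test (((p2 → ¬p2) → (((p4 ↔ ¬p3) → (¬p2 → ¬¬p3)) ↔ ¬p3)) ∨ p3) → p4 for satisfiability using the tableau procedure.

Satisfiable

Initial set: {((((p2 → ¬p2) → (((p4 ↔ ¬p3) → (¬p2 → ¬¬p3)) ↔ ¬p3)) ∨ p3) → p4)}.
((((p2 → ¬p2) → (((p4 ↔ ¬p3) → (¬p2 → ¬¬p3)) ↔ ¬p3)) ∨ p3) → p4): β-rule — branch into ¬(((p2 → ¬p2) → (((p4 ↔ ¬p3) → (¬p2 → ¬¬p3)) ↔ ¬p3)) ∨ p3)  //  p4.
  branch 1 (add ¬(((p2 → ¬p2) → (((p4 ↔ ¬p3) → (¬p2 → ¬¬p3)) ↔ ¬p3)) ∨ p3)):
    ¬(((p2 → ¬p2) → (((p4 ↔ ¬p3) → (¬p2 → ¬¬p3)) ↔ ¬p3)) ∨ p3): α-rule — add ¬((p2 → ¬p2) → (((p4 ↔ ¬p3) → (¬p2 → ¬¬p3)) ↔ ¬p3)), ¬p3.
    ¬((p2 → ¬p2) → (((p4 ↔ ¬p3) → (¬p2 → ¬¬p3)) ↔ ¬p3)): α-rule — add (p2 → ¬p2), ¬(((p4 ↔ ¬p3) → (¬p2 → ¬¬p3)) ↔ ¬p3).
    (p2 → ¬p2): β-rule — branch into ¬p2  //  ¬p2.
      branch 1.1 (add ¬p2):
        ¬(((p4 ↔ ¬p3) → (¬p2 → ¬¬p3)) ↔ ¬p3): β-rule — branch into ((p4 ↔ ¬p3) → (¬p2 → ¬¬p3)), ¬¬p3  //  ¬((p4 ↔ ¬p3) → (¬p2 → ¬¬p3)), ¬p3.
          branch 1.1.1 (add ((p4 ↔ ¬p3) → (¬p2 → ¬¬p3)), ¬¬p3):
            × closes — contains both p3 and ¬p3.
          branch 1.1.2 (add ¬((p4 ↔ ¬p3) → (¬p2 → ¬¬p3)), ¬p3):
            ¬((p4 ↔ ¬p3) → (¬p2 → ¬¬p3)): α-rule — add (p4 ↔ ¬p3), ¬(¬p2 → ¬¬p3).
            ¬(¬p2 → ¬¬p3): α-rule — add ¬p2, ¬¬¬p3.
            ¬¬¬p3: drop double negation, giving ¬p3.
            (p4 ↔ ¬p3): β-rule — branch into p4, ¬p3  //  ¬p4, ¬¬p3.
              branch 1.1.2.1 (add p4, ¬p3):
                ○ open, literals {p2=false, p3=false, p4=true}.
              branch 1.1.2.2 (add ¬p4, ¬¬p3):
                × closes — contains both p3 and ¬p3.
      branch 1.2 (add ¬p2):
        ¬(((p4 ↔ ¬p3) → (¬p2 → ¬¬p3)) ↔ ¬p3): β-rule — branch into ((p4 ↔ ¬p3) → (¬p2 → ¬¬p3)), ¬¬p3  //  ¬((p4 ↔ ¬p3) → (¬p2 → ¬¬p3)), ¬p3.
          branch 1.2.1 (add ((p4 ↔ ¬p3) → (¬p2 → ¬¬p3)), ¬¬p3):
            × closes — contains both p3 and ¬p3.
          branch 1.2.2 (add ¬((p4 ↔ ¬p3) → (¬p2 → ¬¬p3)), ¬p3):
            ¬((p4 ↔ ¬p3) → (¬p2 → ¬¬p3)): α-rule — add (p4 ↔ ¬p3), ¬(¬p2 → ¬¬p3).
            ¬(¬p2 → ¬¬p3): α-rule — add ¬p2, ¬¬¬p3.
            ¬¬¬p3: drop double negation, giving ¬p3.
            (p4 ↔ ¬p3): β-rule — branch into p4, ¬p3  //  ¬p4, ¬¬p3.
              branch 1.2.2.1 (add p4, ¬p3):
                ○ open, literals {p2=false, p3=false, p4=true}.
              branch 1.2.2.2 (add ¬p4, ¬¬p3):
                × closes — contains both p3 and ¬p3.
  branch 2 (add p4):
    ○ open, literals {p4=true}.
4 branches closed, 3 open.
An open branch gives a satisfying assignment: p2=false, p3=false, p4=true.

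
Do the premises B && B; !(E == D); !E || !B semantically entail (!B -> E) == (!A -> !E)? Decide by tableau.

Initial set: {(B && B); !(E == D); (!E || !B); !((!B -> E) == (!A -> !E))}.
(B && B): α-rule — add B, B.
!(E == D): β-rule — branch into E, !D  //  !E, D.
  branch 1 (add E, !D):
    (!E || !B): β-rule — branch into !E  //  !B.
      branch 1.1 (add !E):
        × closes — contains both E and !E.
      branch 1.2 (add !B):
        × closes — contains both B and !B.
  branch 2 (add !E, D):
    (!E || !B): β-rule — branch into !E  //  !B.
      branch 2.1 (add !E):
        !((!B -> E) == (!A -> !E)): β-rule — branch into (!B -> E), !(!A -> !E)  //  !(!B -> E), (!A -> !E).
          branch 2.1.1 (add (!B -> E), !(!A -> !E)):
            !(!A -> !E): α-rule — add !A, !!E.
            × closes — contains both E and !E.
          branch 2.1.2 (add !(!B -> E), (!A -> !E)):
            !(!B -> E): α-rule — add !B, !E.
            × closes — contains both B and !B.
      branch 2.2 (add !B):
        × closes — contains both B and !B.
All 5 branches close.
Every branch closed, so the premises entail the conclusion.

Yes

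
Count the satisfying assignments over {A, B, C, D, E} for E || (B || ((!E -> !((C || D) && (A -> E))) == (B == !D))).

Initial set: {T (E || (B || ((!E -> !((C || D) && (A -> E))) == (B == !D))))}.
T (E || (B || ((!E -> !((C || D) && (A -> E))) == (B == !D)))): β-rule — branch into T E  //  T (B || ((!E -> !((C || D) && (A -> E))) == (B == !D))).
  branch 1 (add T E):
    ○ open, literals {E=T}.
  branch 2 (add T (B || ((!E -> !((C || D) && (A -> E))) == (B == !D)))):
    T (B || ((!E -> !((C || D) && (A -> E))) == (B == !D))): β-rule — branch into T B  //  T ((!E -> !((C || D) && (A -> E))) == (B == !D)).
      branch 2.1 (add T B):
        ○ open, literals {B=T}.
      branch 2.2 (add T ((!E -> !((C || D) && (A -> E))) == (B == !D))):
        T ((!E -> !((C || D) && (A -> E))) == (B == !D)): β-rule — branch into T (!E -> !((C || D) && (A -> E))), T (B == !D)  //  F (!E -> !((C || D) && (A -> E))), F (B == !D).
          branch 2.2.1 (add T (!E -> !((C || D) && (A -> E))), T (B == !D)):
            T (!E -> !((C || D) && (A -> E))): β-rule — branch into F !E  //  T !((C || D) && (A -> E)).
              branch 2.2.1.1 (add F !E):
                T (B == !D): β-rule — branch into T B, T !D  //  F B, F !D.
                  branch 2.2.1.1.1 (add T B, T !D):
                    ○ open, literals {B=T, D=F, E=T}.
                  branch 2.2.1.1.2 (add F B, F !D):
                    ○ open, literals {B=F, D=T, E=T}.
              branch 2.2.1.2 (add T !((C || D) && (A -> E))):
                T (B == !D): β-rule — branch into T B, T !D  //  F B, F !D.
                  branch 2.2.1.2.1 (add T B, T !D):
                    T !((C || D) && (A -> E)): β-rule — branch into F (C || D)  //  F (A -> E).
                      branch 2.2.1.2.1.1 (add F (C || D)):
                        F (C || D): α-rule — add F C, F D.
                        ○ open, literals {B=T, C=F, D=F}.
                      branch 2.2.1.2.1.2 (add F (A -> E)):
                        F (A -> E): α-rule — add T A, F E.
                        ○ open, literals {A=T, B=T, D=F, E=F}.
                  branch 2.2.1.2.2 (add F B, F !D):
                    T !((C || D) && (A -> E)): β-rule — branch into F (C || D)  //  F (A -> E).
                      branch 2.2.1.2.2.1 (add F (C || D)):
                        F (C || D): α-rule — add F C, F D.
                        × closes — contains both D and !D.
                      branch 2.2.1.2.2.2 (add F (A -> E)):
                        F (A -> E): α-rule — add T A, F E.
                        ○ open, literals {A=T, B=F, D=T, E=F}.
          branch 2.2.2 (add F (!E -> !((C || D) && (A -> E))), F (B == !D)):
            F (!E -> !((C || D) && (A -> E))): α-rule — add T !E, F !((C || D) && (A -> E)).
            F !((C || D) && (A -> E)): α-rule — add T (C || D), T (A -> E).
            F (B == !D): β-rule — branch into T B, F !D  //  F B, T !D.
              branch 2.2.2.1 (add T B, F !D):
                T (C || D): β-rule — branch into T C  //  T D.
                  branch 2.2.2.1.1 (add T C):
                    T (A -> E): β-rule — branch into F A  //  T E.
                      branch 2.2.2.1.1.1 (add F A):
                        ○ open, literals {A=F, B=T, C=T, D=T, E=F}.
                      branch 2.2.2.1.1.2 (add T E):
                        × closes — contains both E and !E.
                  branch 2.2.2.1.2 (add T D):
                    T (A -> E): β-rule — branch into F A  //  T E.
                      branch 2.2.2.1.2.1 (add F A):
                        ○ open, literals {A=F, B=T, D=T, E=F}.
                      branch 2.2.2.1.2.2 (add T E):
                        × closes — contains both E and !E.
              branch 2.2.2.2 (add F B, T !D):
                T (C || D): β-rule — branch into T C  //  T D.
                  branch 2.2.2.2.1 (add T C):
                    T (A -> E): β-rule — branch into F A  //  T E.
                      branch 2.2.2.2.1.1 (add F A):
                        ○ open, literals {A=F, B=F, C=T, D=F, E=F}.
                      branch 2.2.2.2.1.2 (add T E):
                        × closes — contains both E and !E.
                  branch 2.2.2.2.2 (add T D):
                    × closes — contains both D and !D.
5 branches closed, 10 open.
Each open branch fixes some atoms; the unmentioned ones are free. Counting distinct full assignments: branch {E=T} (A, B, C, D) contributes 16 new; branch {B=T} (A, C, D, E) contributes 8 new; branch {B=T, D=F, E=T} (A, C) contributes 0 new; branch {B=F, D=T, E=T} (A, C) contributes 0 new; branch {B=T, C=F, D=F} (A, E) contributes 0 new; branch {A=T, B=T, D=F, E=F} (C) contributes 0 new; branch {A=T, B=F, D=T, E=F} (C) contributes 2 new; branch {A=F, B=T, C=T, D=T, E=F} (none free) contributes 0 new; branch {A=F, B=T, D=T, E=F} (C) contributes 0 new; branch {A=F, B=F, C=T, D=F, E=F} (none free) contributes 1 new. Total: 27.

27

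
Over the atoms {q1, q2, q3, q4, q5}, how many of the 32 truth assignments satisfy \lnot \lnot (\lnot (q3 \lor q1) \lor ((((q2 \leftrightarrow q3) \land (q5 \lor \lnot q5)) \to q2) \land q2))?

20

Initial set: {\lnot \lnot (\lnot (q3 \lor q1) \lor ((((q2 \leftrightarrow q3) \land (q5 \lor \lnot q5)) \to q2) \land q2))}.
\lnot \lnot (\lnot (q3 \lor q1) \lor ((((q2 \leftrightarrow q3) \land (q5 \lor \lnot q5)) \to q2) \land q2)): drop double negation, giving (\lnot (q3 \lor q1) \lor ((((q2 \leftrightarrow q3) \land (q5 \lor \lnot q5)) \to q2) \land q2)).
(\lnot (q3 \lor q1) \lor ((((q2 \leftrightarrow q3) \land (q5 \lor \lnot q5)) \to q2) \land q2)): β-rule — branch into \lnot (q3 \lor q1)  //  ((((q2 \leftrightarrow q3) \land (q5 \lor \lnot q5)) \to q2) \land q2).
  branch 1 (add \lnot (q3 \lor q1)):
    \lnot (q3 \lor q1): α-rule — add \lnot q3, \lnot q1.
    ○ open, literals {q1=false, q3=false}.
  branch 2 (add ((((q2 \leftrightarrow q3) \land (q5 \lor \lnot q5)) \to q2) \land q2)):
    ((((q2 \leftrightarrow q3) \land (q5 \lor \lnot q5)) \to q2) \land q2): α-rule — add (((q2 \leftrightarrow q3) \land (q5 \lor \lnot q5)) \to q2), q2.
    (((q2 \leftrightarrow q3) \land (q5 \lor \lnot q5)) \to q2): β-rule — branch into \lnot ((q2 \leftrightarrow q3) \land (q5 \lor \lnot q5))  //  q2.
      branch 2.1 (add \lnot ((q2 \leftrightarrow q3) \land (q5 \lor \lnot q5))):
        \lnot ((q2 \leftrightarrow q3) \land (q5 \lor \lnot q5)): β-rule — branch into \lnot (q2 \leftrightarrow q3)  //  \lnot (q5 \lor \lnot q5).
          branch 2.1.1 (add \lnot (q2 \leftrightarrow q3)):
            \lnot (q2 \leftrightarrow q3): β-rule — branch into q2, \lnot q3  //  \lnot q2, q3.
              branch 2.1.1.1 (add q2, \lnot q3):
                ○ open, literals {q2=true, q3=false}.
              branch 2.1.1.2 (add \lnot q2, q3):
                × closes — contains both q2 and \lnot q2.
          branch 2.1.2 (add \lnot (q5 \lor \lnot q5)):
            \lnot (q5 \lor \lnot q5): α-rule — add \lnot q5, \lnot \lnot q5.
            × closes — contains both q5 and \lnot q5.
      branch 2.2 (add q2):
        ○ open, literals {q2=true}.
2 branches closed, 3 open.
Each open branch fixes some atoms; the unmentioned ones are free. Counting distinct full assignments: branch {q1=false, q3=false} (q2, q4, q5) contributes 8 new; branch {q2=true, q3=false} (q1, q4, q5) contributes 4 new; branch {q2=true} (q1, q3, q4, q5) contributes 8 new. Total: 20.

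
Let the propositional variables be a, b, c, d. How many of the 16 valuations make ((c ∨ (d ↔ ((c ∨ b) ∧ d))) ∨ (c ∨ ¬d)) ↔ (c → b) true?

10

Initial set: {(((c ∨ (d ↔ ((c ∨ b) ∧ d))) ∨ (c ∨ ¬d)) ↔ (c → b))}.
(((c ∨ (d ↔ ((c ∨ b) ∧ d))) ∨ (c ∨ ¬d)) ↔ (c → b)): β-rule — branch into ((c ∨ (d ↔ ((c ∨ b) ∧ d))) ∨ (c ∨ ¬d)), (c → b)  //  ¬((c ∨ (d ↔ ((c ∨ b) ∧ d))) ∨ (c ∨ ¬d)), ¬(c → b).
  branch 1 (add ((c ∨ (d ↔ ((c ∨ b) ∧ d))) ∨ (c ∨ ¬d)), (c → b)):
    ((c ∨ (d ↔ ((c ∨ b) ∧ d))) ∨ (c ∨ ¬d)): β-rule — branch into (c ∨ (d ↔ ((c ∨ b) ∧ d)))  //  (c ∨ ¬d).
      branch 1.1 (add (c ∨ (d ↔ ((c ∨ b) ∧ d)))):
        (c → b): β-rule — branch into ¬c  //  b.
          branch 1.1.1 (add ¬c):
            (c ∨ (d ↔ ((c ∨ b) ∧ d))): β-rule — branch into c  //  (d ↔ ((c ∨ b) ∧ d)).
              branch 1.1.1.1 (add c):
                × closes — contains both c and ¬c.
              branch 1.1.1.2 (add (d ↔ ((c ∨ b) ∧ d))):
                (d ↔ ((c ∨ b) ∧ d)): β-rule — branch into d, ((c ∨ b) ∧ d)  //  ¬d, ¬((c ∨ b) ∧ d).
                  branch 1.1.1.2.1 (add d, ((c ∨ b) ∧ d)):
                    ((c ∨ b) ∧ d): α-rule — add (c ∨ b), d.
                    (c ∨ b): β-rule — branch into c  //  b.
                      branch 1.1.1.2.1.1 (add c):
                        × closes — contains both c and ¬c.
                      branch 1.1.1.2.1.2 (add b):
                        ○ open, literals {b=1, c=0, d=1}.
                  branch 1.1.1.2.2 (add ¬d, ¬((c ∨ b) ∧ d)):
                    ¬((c ∨ b) ∧ d): β-rule — branch into ¬(c ∨ b)  //  ¬d.
                      branch 1.1.1.2.2.1 (add ¬(c ∨ b)):
                        ¬(c ∨ b): α-rule — add ¬c, ¬b.
                        ○ open, literals {b=0, c=0, d=0}.
                      branch 1.1.1.2.2.2 (add ¬d):
                        ○ open, literals {c=0, d=0}.
          branch 1.1.2 (add b):
            (c ∨ (d ↔ ((c ∨ b) ∧ d))): β-rule — branch into c  //  (d ↔ ((c ∨ b) ∧ d)).
              branch 1.1.2.1 (add c):
                ○ open, literals {b=1, c=1}.
              branch 1.1.2.2 (add (d ↔ ((c ∨ b) ∧ d))):
                (d ↔ ((c ∨ b) ∧ d)): β-rule — branch into d, ((c ∨ b) ∧ d)  //  ¬d, ¬((c ∨ b) ∧ d).
                  branch 1.1.2.2.1 (add d, ((c ∨ b) ∧ d)):
                    ((c ∨ b) ∧ d): α-rule — add (c ∨ b), d.
                    (c ∨ b): β-rule — branch into c  //  b.
                      branch 1.1.2.2.1.1 (add c):
                        ○ open, literals {b=1, c=1, d=1}.
                      branch 1.1.2.2.1.2 (add b):
                        ○ open, literals {b=1, d=1}.
                  branch 1.1.2.2.2 (add ¬d, ¬((c ∨ b) ∧ d)):
                    ¬((c ∨ b) ∧ d): β-rule — branch into ¬(c ∨ b)  //  ¬d.
                      branch 1.1.2.2.2.1 (add ¬(c ∨ b)):
                        ¬(c ∨ b): α-rule — add ¬c, ¬b.
                        × closes — contains both b and ¬b.
                      branch 1.1.2.2.2.2 (add ¬d):
                        ○ open, literals {b=1, d=0}.
      branch 1.2 (add (c ∨ ¬d)):
        (c → b): β-rule — branch into ¬c  //  b.
          branch 1.2.1 (add ¬c):
            (c ∨ ¬d): β-rule — branch into c  //  ¬d.
              branch 1.2.1.1 (add c):
                × closes — contains both c and ¬c.
              branch 1.2.1.2 (add ¬d):
                ○ open, literals {c=0, d=0}.
          branch 1.2.2 (add b):
            (c ∨ ¬d): β-rule — branch into c  //  ¬d.
              branch 1.2.2.1 (add c):
                ○ open, literals {b=1, c=1}.
              branch 1.2.2.2 (add ¬d):
                ○ open, literals {b=1, d=0}.
  branch 2 (add ¬((c ∨ (d ↔ ((c ∨ b) ∧ d))) ∨ (c ∨ ¬d)), ¬(c → b)):
    ¬((c ∨ (d ↔ ((c ∨ b) ∧ d))) ∨ (c ∨ ¬d)): α-rule — add ¬(c ∨ (d ↔ ((c ∨ b) ∧ d))), ¬(c ∨ ¬d).
    ¬(c → b): α-rule — add c, ¬b.
    ¬(c ∨ (d ↔ ((c ∨ b) ∧ d))): α-rule — add ¬c, ¬(d ↔ ((c ∨ b) ∧ d)).
    × closes — contains both c and ¬c.
5 branches closed, 10 open.
Each open branch fixes some atoms; the unmentioned ones are free. Counting distinct full assignments: branch {b=1, c=0, d=1} (a) contributes 2 new; branch {b=0, c=0, d=0} (a) contributes 2 new; branch {c=0, d=0} (a, b) contributes 2 new; branch {b=1, c=1} (a, d) contributes 4 new; branch {b=1, c=1, d=1} (a) contributes 0 new; branch {b=1, d=1} (a, c) contributes 0 new; branch {b=1, d=0} (a, c) contributes 0 new; branch {c=0, d=0} (a, b) contributes 0 new; branch {b=1, c=1} (a, d) contributes 0 new; branch {b=1, d=0} (a, c) contributes 0 new. Total: 10.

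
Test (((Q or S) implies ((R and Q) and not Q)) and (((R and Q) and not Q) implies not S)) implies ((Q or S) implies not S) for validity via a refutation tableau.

Valid

Assume the negation and expand:
Initial set: {F ((((Q or S) implies ((R and Q) and not Q)) and (((R and Q) and not Q) implies not S)) implies ((Q or S) implies not S))}.
F ((((Q or S) implies ((R and Q) and not Q)) and (((R and Q) and not Q) implies not S)) implies ((Q or S) implies not S)): α-rule — add T (((Q or S) implies ((R and Q) and not Q)) and (((R and Q) and not Q) implies not S)), F ((Q or S) implies not S).
T (((Q or S) implies ((R and Q) and not Q)) and (((R and Q) and not Q) implies not S)): α-rule — add T ((Q or S) implies ((R and Q) and not Q)), T (((R and Q) and not Q) implies not S).
F ((Q or S) implies not S): α-rule — add T (Q or S), F not S.
T ((Q or S) implies ((R and Q) and not Q)): β-rule — branch into F (Q or S)  //  T ((R and Q) and not Q).
  branch 1 (add F (Q or S)):
    F (Q or S): α-rule — add F Q, F S.
    × closes — contains both S and not S.
  branch 2 (add T ((R and Q) and not Q)):
    T ((R and Q) and not Q): α-rule — add T (R and Q), T not Q.
    T (R and Q): α-rule — add T R, T Q.
    × closes — contains both Q and not Q.
All 2 branches close.
Every branch closed, so the negation is unsatisfiable and the formula is valid.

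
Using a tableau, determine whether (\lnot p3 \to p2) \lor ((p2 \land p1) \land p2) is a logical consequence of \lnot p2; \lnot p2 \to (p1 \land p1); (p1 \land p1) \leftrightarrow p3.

Yes

Initial set: {\lnot p2; (\lnot p2 \to (p1 \land p1)); ((p1 \land p1) \leftrightarrow p3); \lnot ((\lnot p3 \to p2) \lor ((p2 \land p1) \land p2))}.
\lnot ((\lnot p3 \to p2) \lor ((p2 \land p1) \land p2)): α-rule — add \lnot (\lnot p3 \to p2), \lnot ((p2 \land p1) \land p2).
\lnot (\lnot p3 \to p2): α-rule — add \lnot p3, \lnot p2.
(\lnot p2 \to (p1 \land p1)): β-rule — branch into \lnot \lnot p2  //  (p1 \land p1).
  branch 1 (add \lnot \lnot p2):
    × closes — contains both p2 and \lnot p2.
  branch 2 (add (p1 \land p1)):
    (p1 \land p1): α-rule — add p1, p1.
    ((p1 \land p1) \leftrightarrow p3): β-rule — branch into (p1 \land p1), p3  //  \lnot (p1 \land p1), \lnot p3.
      branch 2.1 (add (p1 \land p1), p3):
        × closes — contains both p3 and \lnot p3.
      branch 2.2 (add \lnot (p1 \land p1), \lnot p3):
        \lnot ((p2 \land p1) \land p2): β-rule — branch into \lnot (p2 \land p1)  //  \lnot p2.
          branch 2.2.1 (add \lnot (p2 \land p1)):
            \lnot (p1 \land p1): β-rule — branch into \lnot p1  //  \lnot p1.
              branch 2.2.1.1 (add \lnot p1):
                × closes — contains both p1 and \lnot p1.
              branch 2.2.1.2 (add \lnot p1):
                × closes — contains both p1 and \lnot p1.
          branch 2.2.2 (add \lnot p2):
            \lnot (p1 \land p1): β-rule — branch into \lnot p1  //  \lnot p1.
              branch 2.2.2.1 (add \lnot p1):
                × closes — contains both p1 and \lnot p1.
              branch 2.2.2.2 (add \lnot p1):
                × closes — contains both p1 and \lnot p1.
All 6 branches close.
Every branch closed, so the premises entail the conclusion.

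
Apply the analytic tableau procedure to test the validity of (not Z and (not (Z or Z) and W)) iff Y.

Assume the negation and expand:
Initial set: {not ((not Z and (not (Z or Z) and W)) iff Y)}.
not ((not Z and (not (Z or Z) and W)) iff Y): β-rule — branch into (not Z and (not (Z or Z) and W)), not Y  //  not (not Z and (not (Z or Z) and W)), Y.
  branch 1 (add (not Z and (not (Z or Z) and W)), not Y):
    (not Z and (not (Z or Z) and W)): α-rule — add not Z, (not (Z or Z) and W).
    (not (Z or Z) and W): α-rule — add not (Z or Z), W.
    not (Z or Z): α-rule — add not Z, not Z.
    ○ open, literals {W=true, Y=false, Z=false}.
  branch 2 (add not (not Z and (not (Z or Z) and W)), Y):
    not (not Z and (not (Z or Z) and W)): β-rule — branch into not not Z  //  not (not (Z or Z) and W).
      branch 2.1 (add not not Z):
        ○ open, literals {Y=true, Z=true}.
      branch 2.2 (add not (not (Z or Z) and W)):
        not (not (Z or Z) and W): β-rule — branch into not not (Z or Z)  //  not W.
          branch 2.2.1 (add not not (Z or Z)):
            not not (Z or Z): β-rule — branch into Z  //  Z.
              branch 2.2.1.1 (add Z):
                ○ open, literals {Y=true, Z=true}.
              branch 2.2.1.2 (add Z):
                ○ open, literals {Y=true, Z=true}.
          branch 2.2.2 (add not W):
            ○ open, literals {W=false, Y=true}.
0 branches closed, 5 open.
An open branch gives a countermodel: W=true, Y=false, Z=false (unmentioned atoms arbitrary); under it the original formula is false.

Not valid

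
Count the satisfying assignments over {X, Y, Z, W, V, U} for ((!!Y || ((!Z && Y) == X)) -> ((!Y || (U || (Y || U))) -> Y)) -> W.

40

Initial set: {(((!!Y || ((!Z && Y) == X)) -> ((!Y || (U || (Y || U))) -> Y)) -> W)}.
(((!!Y || ((!Z && Y) == X)) -> ((!Y || (U || (Y || U))) -> Y)) -> W): β-rule — branch into !((!!Y || ((!Z && Y) == X)) -> ((!Y || (U || (Y || U))) -> Y))  //  W.
  branch 1 (add !((!!Y || ((!Z && Y) == X)) -> ((!Y || (U || (Y || U))) -> Y))):
    !((!!Y || ((!Z && Y) == X)) -> ((!Y || (U || (Y || U))) -> Y)): α-rule — add (!!Y || ((!Z && Y) == X)), !((!Y || (U || (Y || U))) -> Y).
    !((!Y || (U || (Y || U))) -> Y): α-rule — add (!Y || (U || (Y || U))), !Y.
    (!!Y || ((!Z && Y) == X)): β-rule — branch into !!Y  //  ((!Z && Y) == X).
      branch 1.1 (add !!Y):
        !!Y: drop double negation, giving Y.
        × closes — contains both Y and !Y.
      branch 1.2 (add ((!Z && Y) == X)):
        (!Y || (U || (Y || U))): β-rule — branch into !Y  //  (U || (Y || U)).
          branch 1.2.1 (add !Y):
            ((!Z && Y) == X): β-rule — branch into (!Z && Y), X  //  !(!Z && Y), !X.
              branch 1.2.1.1 (add (!Z && Y), X):
                (!Z && Y): α-rule — add !Z, Y.
                × closes — contains both Y and !Y.
              branch 1.2.1.2 (add !(!Z && Y), !X):
                !(!Z && Y): β-rule — branch into !!Z  //  !Y.
                  branch 1.2.1.2.1 (add !!Z):
                    ○ open, literals {X=false, Y=false, Z=true}.
                  branch 1.2.1.2.2 (add !Y):
                    ○ open, literals {X=false, Y=false}.
          branch 1.2.2 (add (U || (Y || U))):
            ((!Z && Y) == X): β-rule — branch into (!Z && Y), X  //  !(!Z && Y), !X.
              branch 1.2.2.1 (add (!Z && Y), X):
                (!Z && Y): α-rule — add !Z, Y.
                × closes — contains both Y and !Y.
              branch 1.2.2.2 (add !(!Z && Y), !X):
                (U || (Y || U)): β-rule — branch into U  //  (Y || U).
                  branch 1.2.2.2.1 (add U):
                    !(!Z && Y): β-rule — branch into !!Z  //  !Y.
                      branch 1.2.2.2.1.1 (add !!Z):
                        ○ open, literals {U=true, X=false, Y=false, Z=true}.
                      branch 1.2.2.2.1.2 (add !Y):
                        ○ open, literals {U=true, X=false, Y=false}.
                  branch 1.2.2.2.2 (add (Y || U)):
                    !(!Z && Y): β-rule — branch into !!Z  //  !Y.
                      branch 1.2.2.2.2.1 (add !!Z):
                        (Y || U): β-rule — branch into Y  //  U.
                          branch 1.2.2.2.2.1.1 (add Y):
                            × closes — contains both Y and !Y.
                          branch 1.2.2.2.2.1.2 (add U):
                            ○ open, literals {U=true, X=false, Y=false, Z=true}.
                      branch 1.2.2.2.2.2 (add !Y):
                        (Y || U): β-rule — branch into Y  //  U.
                          branch 1.2.2.2.2.2.1 (add Y):
                            × closes — contains both Y and !Y.
                          branch 1.2.2.2.2.2.2 (add U):
                            ○ open, literals {U=true, X=false, Y=false}.
  branch 2 (add W):
    ○ open, literals {W=true}.
5 branches closed, 7 open.
Each open branch fixes some atoms; the unmentioned ones are free. Counting distinct full assignments: branch {X=false, Y=false, Z=true} (W, V, U) contributes 8 new; branch {X=false, Y=false} (Z, W, V, U) contributes 8 new; branch {U=true, X=false, Y=false, Z=true} (W, V) contributes 0 new; branch {U=true, X=false, Y=false} (Z, W, V) contributes 0 new; branch {U=true, X=false, Y=false, Z=true} (W, V) contributes 0 new; branch {U=true, X=false, Y=false} (Z, W, V) contributes 0 new; branch {W=true} (X, Y, Z, V, U) contributes 24 new. Total: 40.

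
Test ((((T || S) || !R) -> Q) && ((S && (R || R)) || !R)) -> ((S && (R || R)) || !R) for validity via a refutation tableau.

Assume the negation and expand:
Initial set: {!(((((T || S) || !R) -> Q) && ((S && (R || R)) || !R)) -> ((S && (R || R)) || !R))}.
!(((((T || S) || !R) -> Q) && ((S && (R || R)) || !R)) -> ((S && (R || R)) || !R)): α-rule — add ((((T || S) || !R) -> Q) && ((S && (R || R)) || !R)), !((S && (R || R)) || !R).
((((T || S) || !R) -> Q) && ((S && (R || R)) || !R)): α-rule — add (((T || S) || !R) -> Q), ((S && (R || R)) || !R).
!((S && (R || R)) || !R): α-rule — add !(S && (R || R)), !!R.
(((T || S) || !R) -> Q): β-rule — branch into !((T || S) || !R)  //  Q.
  branch 1 (add !((T || S) || !R)):
    !((T || S) || !R): α-rule — add !(T || S), !!R.
    !(T || S): α-rule — add !T, !S.
    ((S && (R || R)) || !R): β-rule — branch into (S && (R || R))  //  !R.
      branch 1.1 (add (S && (R || R))):
        (S && (R || R)): α-rule — add S, (R || R).
        × closes — contains both S and !S.
      branch 1.2 (add !R):
        × closes — contains both R and !R.
  branch 2 (add Q):
    ((S && (R || R)) || !R): β-rule — branch into (S && (R || R))  //  !R.
      branch 2.1 (add (S && (R || R))):
        (S && (R || R)): α-rule — add S, (R || R).
        !(S && (R || R)): β-rule — branch into !S  //  !(R || R).
          branch 2.1.1 (add !S):
            × closes — contains both S and !S.
          branch 2.1.2 (add !(R || R)):
            !(R || R): α-rule — add !R, !R.
            × closes — contains both R and !R.
      branch 2.2 (add !R):
        × closes — contains both R and !R.
All 5 branches close.
Every branch closed, so the negation is unsatisfiable and the formula is valid.

Valid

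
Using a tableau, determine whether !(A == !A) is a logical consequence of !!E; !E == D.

Initial set: {!!E; (!E == D); !!(A == !A)}.
!!E: drop double negation, giving E.
(!E == D): β-rule — branch into !E, D  //  !!E, !D.
  branch 1 (add !E, D):
    × closes — contains both E and !E.
  branch 2 (add !!E, !D):
    !!(A == !A): β-rule — branch into A, !A  //  !A, !!A.
      branch 2.1 (add A, !A):
        × closes — contains both A and !A.
      branch 2.2 (add !A, !!A):
        × closes — contains both A and !A.
All 3 branches close.
Every branch closed, so the premises entail the conclusion.

Yes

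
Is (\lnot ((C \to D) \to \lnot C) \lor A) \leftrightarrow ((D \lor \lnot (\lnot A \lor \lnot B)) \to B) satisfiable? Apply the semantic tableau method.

Satisfiable

Initial set: {((\lnot ((C \to D) \to \lnot C) \lor A) \leftrightarrow ((D \lor \lnot (\lnot A \lor \lnot B)) \to B))}.
((\lnot ((C \to D) \to \lnot C) \lor A) \leftrightarrow ((D \lor \lnot (\lnot A \lor \lnot B)) \to B)): β-rule — branch into (\lnot ((C \to D) \to \lnot C) \lor A), ((D \lor \lnot (\lnot A \lor \lnot B)) \to B)  //  \lnot (\lnot ((C \to D) \to \lnot C) \lor A), \lnot ((D \lor \lnot (\lnot A \lor \lnot B)) \to B).
  branch 1 (add (\lnot ((C \to D) \to \lnot C) \lor A), ((D \lor \lnot (\lnot A \lor \lnot B)) \to B)):
    (\lnot ((C \to D) \to \lnot C) \lor A): β-rule — branch into \lnot ((C \to D) \to \lnot C)  //  A.
      branch 1.1 (add \lnot ((C \to D) \to \lnot C)):
        \lnot ((C \to D) \to \lnot C): α-rule — add (C \to D), \lnot \lnot C.
        ((D \lor \lnot (\lnot A \lor \lnot B)) \to B): β-rule — branch into \lnot (D \lor \lnot (\lnot A \lor \lnot B))  //  B.
          branch 1.1.1 (add \lnot (D \lor \lnot (\lnot A \lor \lnot B))):
            \lnot (D \lor \lnot (\lnot A \lor \lnot B)): α-rule — add \lnot D, \lnot \lnot (\lnot A \lor \lnot B).
            (C \to D): β-rule — branch into \lnot C  //  D.
              branch 1.1.1.1 (add \lnot C):
                × closes — contains both C and \lnot C.
              branch 1.1.1.2 (add D):
                × closes — contains both D and \lnot D.
          branch 1.1.2 (add B):
            (C \to D): β-rule — branch into \lnot C  //  D.
              branch 1.1.2.1 (add \lnot C):
                × closes — contains both C and \lnot C.
              branch 1.1.2.2 (add D):
                ○ open, literals {B=1, C=1, D=1}.
      branch 1.2 (add A):
        ((D \lor \lnot (\lnot A \lor \lnot B)) \to B): β-rule — branch into \lnot (D \lor \lnot (\lnot A \lor \lnot B))  //  B.
          branch 1.2.1 (add \lnot (D \lor \lnot (\lnot A \lor \lnot B))):
            \lnot (D \lor \lnot (\lnot A \lor \lnot B)): α-rule — add \lnot D, \lnot \lnot (\lnot A \lor \lnot B).
            \lnot \lnot (\lnot A \lor \lnot B): β-rule — branch into \lnot A  //  \lnot B.
              branch 1.2.1.1 (add \lnot A):
                × closes — contains both A and \lnot A.
              branch 1.2.1.2 (add \lnot B):
                ○ open, literals {A=1, B=0, D=0}.
          branch 1.2.2 (add B):
            ○ open, literals {A=1, B=1}.
  branch 2 (add \lnot (\lnot ((C \to D) \to \lnot C) \lor A), \lnot ((D \lor \lnot (\lnot A \lor \lnot B)) \to B)):
    \lnot (\lnot ((C \to D) \to \lnot C) \lor A): α-rule — add \lnot \lnot ((C \to D) \to \lnot C), \lnot A.
    \lnot ((D \lor \lnot (\lnot A \lor \lnot B)) \to B): α-rule — add (D \lor \lnot (\lnot A \lor \lnot B)), \lnot B.
    \lnot \lnot ((C \to D) \to \lnot C): β-rule — branch into \lnot (C \to D)  //  \lnot C.
      branch 2.1 (add \lnot (C \to D)):
        \lnot (C \to D): α-rule — add C, \lnot D.
        (D \lor \lnot (\lnot A \lor \lnot B)): β-rule — branch into D  //  \lnot (\lnot A \lor \lnot B).
          branch 2.1.1 (add D):
            × closes — contains both D and \lnot D.
          branch 2.1.2 (add \lnot (\lnot A \lor \lnot B)):
            \lnot (\lnot A \lor \lnot B): α-rule — add \lnot \lnot A, \lnot \lnot B.
            × closes — contains both A and \lnot A.
      branch 2.2 (add \lnot C):
        (D \lor \lnot (\lnot A \lor \lnot B)): β-rule — branch into D  //  \lnot (\lnot A \lor \lnot B).
          branch 2.2.1 (add D):
            ○ open, literals {A=0, B=0, C=0, D=1}.
          branch 2.2.2 (add \lnot (\lnot A \lor \lnot B)):
            \lnot (\lnot A \lor \lnot B): α-rule — add \lnot \lnot A, \lnot \lnot B.
            × closes — contains both A and \lnot A.
7 branches closed, 4 open.
An open branch gives a satisfying assignment: B=1, C=1, D=1.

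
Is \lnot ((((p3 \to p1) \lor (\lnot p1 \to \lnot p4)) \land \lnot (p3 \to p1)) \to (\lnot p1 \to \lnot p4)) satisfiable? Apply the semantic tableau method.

Unsatisfiable

Initial set: {\lnot ((((p3 \to p1) \lor (\lnot p1 \to \lnot p4)) \land \lnot (p3 \to p1)) \to (\lnot p1 \to \lnot p4))}.
\lnot ((((p3 \to p1) \lor (\lnot p1 \to \lnot p4)) \land \lnot (p3 \to p1)) \to (\lnot p1 \to \lnot p4)): α-rule — add (((p3 \to p1) \lor (\lnot p1 \to \lnot p4)) \land \lnot (p3 \to p1)), \lnot (\lnot p1 \to \lnot p4).
(((p3 \to p1) \lor (\lnot p1 \to \lnot p4)) \land \lnot (p3 \to p1)): α-rule — add ((p3 \to p1) \lor (\lnot p1 \to \lnot p4)), \lnot (p3 \to p1).
\lnot (\lnot p1 \to \lnot p4): α-rule — add \lnot p1, \lnot \lnot p4.
\lnot (p3 \to p1): α-rule — add p3, \lnot p1.
((p3 \to p1) \lor (\lnot p1 \to \lnot p4)): β-rule — branch into (p3 \to p1)  //  (\lnot p1 \to \lnot p4).
  branch 1 (add (p3 \to p1)):
    (p3 \to p1): β-rule — branch into \lnot p3  //  p1.
      branch 1.1 (add \lnot p3):
        × closes — contains both p3 and \lnot p3.
      branch 1.2 (add p1):
        × closes — contains both p1 and \lnot p1.
  branch 2 (add (\lnot p1 \to \lnot p4)):
    (\lnot p1 \to \lnot p4): β-rule — branch into \lnot \lnot p1  //  \lnot p4.
      branch 2.1 (add \lnot \lnot p1):
        × closes — contains both p1 and \lnot p1.
      branch 2.2 (add \lnot p4):
        × closes — contains both p4 and \lnot p4.
All 4 branches close.
Every branch closed; the formula is unsatisfiable.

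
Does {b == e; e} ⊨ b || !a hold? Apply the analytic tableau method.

Yes

Initial set: {(b == e); e; !(b || !a)}.
!(b || !a): α-rule — add !b, !!a.
(b == e): β-rule — branch into b, e  //  !b, !e.
  branch 1 (add b, e):
    × closes — contains both b and !b.
  branch 2 (add !b, !e):
    × closes — contains both e and !e.
All 2 branches close.
Every branch closed, so the premises entail the conclusion.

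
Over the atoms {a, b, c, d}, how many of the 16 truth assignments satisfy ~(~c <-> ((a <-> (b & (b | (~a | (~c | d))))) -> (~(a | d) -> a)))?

8

Initial set: {T ~(~c <-> ((a <-> (b & (b | (~a | (~c | d))))) -> (~(a | d) -> a)))}.
T ~(~c <-> ((a <-> (b & (b | (~a | (~c | d))))) -> (~(a | d) -> a))): β-rule — branch into T ~c, F ((a <-> (b & (b | (~a | (~c | d))))) -> (~(a | d) -> a))  //  F ~c, T ((a <-> (b & (b | (~a | (~c | d))))) -> (~(a | d) -> a)).
  branch 1 (add T ~c, F ((a <-> (b & (b | (~a | (~c | d))))) -> (~(a | d) -> a))):
    F ((a <-> (b & (b | (~a | (~c | d))))) -> (~(a | d) -> a)): α-rule — add T (a <-> (b & (b | (~a | (~c | d))))), F (~(a | d) -> a).
    F (~(a | d) -> a): α-rule — add T ~(a | d), F a.
    T ~(a | d): α-rule — add F a, F d.
    T (a <-> (b & (b | (~a | (~c | d))))): β-rule — branch into T a, T (b & (b | (~a | (~c | d))))  //  F a, F (b & (b | (~a | (~c | d)))).
      branch 1.1 (add T a, T (b & (b | (~a | (~c | d))))):
        × closes — contains both a and ~a.
      branch 1.2 (add F a, F (b & (b | (~a | (~c | d))))):
        F (b & (b | (~a | (~c | d)))): β-rule — branch into F b  //  F (b | (~a | (~c | d))).
          branch 1.2.1 (add F b):
            ○ open, literals {a=false, b=false, c=false, d=false}.
          branch 1.2.2 (add F (b | (~a | (~c | d)))):
            F (b | (~a | (~c | d))): α-rule — add F b, F (~a | (~c | d)).
            F (~a | (~c | d)): α-rule — add F ~a, F (~c | d).
            × closes — contains both a and ~a.
  branch 2 (add F ~c, T ((a <-> (b & (b | (~a | (~c | d))))) -> (~(a | d) -> a))):
    T ((a <-> (b & (b | (~a | (~c | d))))) -> (~(a | d) -> a)): β-rule — branch into F (a <-> (b & (b | (~a | (~c | d)))))  //  T (~(a | d) -> a).
      branch 2.1 (add F (a <-> (b & (b | (~a | (~c | d)))))):
        F (a <-> (b & (b | (~a | (~c | d))))): β-rule — branch into T a, F (b & (b | (~a | (~c | d))))  //  F a, T (b & (b | (~a | (~c | d)))).
          branch 2.1.1 (add T a, F (b & (b | (~a | (~c | d))))):
            F (b & (b | (~a | (~c | d)))): β-rule — branch into F b  //  F (b | (~a | (~c | d))).
              branch 2.1.1.1 (add F b):
                ○ open, literals {a=true, b=false, c=true}.
              branch 2.1.1.2 (add F (b | (~a | (~c | d)))):
                F (b | (~a | (~c | d))): α-rule — add F b, F (~a | (~c | d)).
                F (~a | (~c | d)): α-rule — add F ~a, F (~c | d).
                F (~c | d): α-rule — add F ~c, F d.
                ○ open, literals {a=true, b=false, c=true, d=false}.
          branch 2.1.2 (add F a, T (b & (b | (~a | (~c | d))))):
            T (b & (b | (~a | (~c | d)))): α-rule — add T b, T (b | (~a | (~c | d))).
            T (b | (~a | (~c | d))): β-rule — branch into T b  //  T (~a | (~c | d)).
              branch 2.1.2.1 (add T b):
                ○ open, literals {a=false, b=true, c=true}.
              branch 2.1.2.2 (add T (~a | (~c | d))):
                T (~a | (~c | d)): β-rule — branch into T ~a  //  T (~c | d).
                  branch 2.1.2.2.1 (add T ~a):
                    ○ open, literals {a=false, b=true, c=true}.
                  branch 2.1.2.2.2 (add T (~c | d)):
                    T (~c | d): β-rule — branch into T ~c  //  T d.
                      branch 2.1.2.2.2.1 (add T ~c):
                        × closes — contains both c and ~c.
                      branch 2.1.2.2.2.2 (add T d):
                        ○ open, literals {a=false, b=true, c=true, d=true}.
      branch 2.2 (add T (~(a | d) -> a)):
        T (~(a | d) -> a): β-rule — branch into F ~(a | d)  //  T a.
          branch 2.2.1 (add F ~(a | d)):
            F ~(a | d): β-rule — branch into T a  //  T d.
              branch 2.2.1.1 (add T a):
                ○ open, literals {a=true, c=true}.
              branch 2.2.1.2 (add T d):
                ○ open, literals {c=true, d=true}.
          branch 2.2.2 (add T a):
            ○ open, literals {a=true, c=true}.
3 branches closed, 9 open.
Each open branch fixes some atoms; the unmentioned ones are free. Counting distinct full assignments: branch {a=false, b=false, c=false, d=false} (none free) contributes 1 new; branch {a=true, b=false, c=true} (d) contributes 2 new; branch {a=true, b=false, c=true, d=false} (none free) contributes 0 new; branch {a=false, b=true, c=true} (d) contributes 2 new; branch {a=false, b=true, c=true} (d) contributes 0 new; branch {a=false, b=true, c=true, d=true} (none free) contributes 0 new; branch {a=true, c=true} (b, d) contributes 2 new; branch {c=true, d=true} (a, b) contributes 1 new; branch {a=true, c=true} (b, d) contributes 0 new. Total: 8.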